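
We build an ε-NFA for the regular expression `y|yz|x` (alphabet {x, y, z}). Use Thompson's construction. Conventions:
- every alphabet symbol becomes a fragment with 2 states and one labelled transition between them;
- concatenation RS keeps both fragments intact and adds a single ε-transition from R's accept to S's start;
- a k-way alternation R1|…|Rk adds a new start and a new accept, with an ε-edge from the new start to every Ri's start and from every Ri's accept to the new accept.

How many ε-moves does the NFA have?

Recursing over subexpressions:
Each of the 4 symbol leaves contributes 0 ε-transitions.
  yz → 1 ε-transition
  y|yz|x → 7 ε-transitions

7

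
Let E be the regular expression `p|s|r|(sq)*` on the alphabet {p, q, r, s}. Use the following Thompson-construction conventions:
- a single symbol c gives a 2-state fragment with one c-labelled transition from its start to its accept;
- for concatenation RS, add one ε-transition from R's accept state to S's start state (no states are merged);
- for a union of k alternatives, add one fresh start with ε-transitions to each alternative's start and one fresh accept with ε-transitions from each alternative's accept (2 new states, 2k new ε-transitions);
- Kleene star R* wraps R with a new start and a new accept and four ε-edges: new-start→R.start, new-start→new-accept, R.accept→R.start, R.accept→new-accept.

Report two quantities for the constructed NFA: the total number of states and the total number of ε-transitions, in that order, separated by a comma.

Recursing over subexpressions:
Each of the 5 symbol leaves contributes 2 states and 0 ε-transitions.
  sq → 4 states, 1 ε-transition
  (sq)* → 6 states, 5 ε-transitions
  p|s|r|(sq)* → 14 states, 13 ε-transitions

14, 13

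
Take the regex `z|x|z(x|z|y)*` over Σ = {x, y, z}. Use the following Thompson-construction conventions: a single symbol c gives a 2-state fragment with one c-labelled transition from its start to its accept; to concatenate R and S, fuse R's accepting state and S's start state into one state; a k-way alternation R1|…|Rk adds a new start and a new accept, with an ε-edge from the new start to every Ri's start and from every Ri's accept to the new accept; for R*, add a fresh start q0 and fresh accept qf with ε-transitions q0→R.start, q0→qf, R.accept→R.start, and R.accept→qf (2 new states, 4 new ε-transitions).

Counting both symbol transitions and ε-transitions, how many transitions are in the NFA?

22

Building bottom-up:
Each of the 6 symbol leaves contributes 1 transition (1 symbol, 0 ε).
  x|z|y : 9 transitions (3 symbol, 6 ε)
  (x|z|y)* : 13 transitions (3 symbol, 10 ε)
  z(x|z|y)* : 14 transitions (4 symbol, 10 ε)
  z|x|z(x|z|y)* : 22 transitions (6 symbol, 16 ε)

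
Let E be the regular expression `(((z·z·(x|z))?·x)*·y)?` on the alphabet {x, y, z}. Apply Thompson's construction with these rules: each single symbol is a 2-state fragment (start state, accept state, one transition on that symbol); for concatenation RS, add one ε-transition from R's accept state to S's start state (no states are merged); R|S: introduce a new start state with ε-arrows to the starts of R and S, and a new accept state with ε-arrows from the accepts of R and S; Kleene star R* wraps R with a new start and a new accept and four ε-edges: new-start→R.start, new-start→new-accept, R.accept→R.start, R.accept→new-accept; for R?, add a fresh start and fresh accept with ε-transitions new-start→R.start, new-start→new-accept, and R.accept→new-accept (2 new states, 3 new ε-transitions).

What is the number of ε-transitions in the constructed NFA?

18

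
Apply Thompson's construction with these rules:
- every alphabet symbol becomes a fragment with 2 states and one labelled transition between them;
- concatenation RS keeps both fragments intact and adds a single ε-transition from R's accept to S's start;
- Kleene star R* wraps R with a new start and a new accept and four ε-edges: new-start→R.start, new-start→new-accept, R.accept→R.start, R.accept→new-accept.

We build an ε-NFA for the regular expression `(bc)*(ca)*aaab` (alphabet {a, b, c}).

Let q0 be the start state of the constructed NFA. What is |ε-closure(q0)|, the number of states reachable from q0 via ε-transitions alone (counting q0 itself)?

Let C(F) = |ε-closure(F.start)| within fragment F, and note whether F accepts ε. Symbol fragments have C = 1 and do not accept ε. Then:
  bc → same as the first factor's closure: C = 1
  (bc)* → the star's fresh start ε-reaches both the body's start and the fresh accept: C = 2 + 1 = 3
  ca → C equals the left operand's closure size = 1 (its accept is not ε-reachable, so the closure stops there)
  (ca)* → C = 1 (new start) + 1 (body) + 1 (new accept) = 3
  (bc)*(ca)*aaab → the left operand accepts ε, so the closure extends into the next operand (via the concat ε-link); C = 3 + 3 + 1 = 7

7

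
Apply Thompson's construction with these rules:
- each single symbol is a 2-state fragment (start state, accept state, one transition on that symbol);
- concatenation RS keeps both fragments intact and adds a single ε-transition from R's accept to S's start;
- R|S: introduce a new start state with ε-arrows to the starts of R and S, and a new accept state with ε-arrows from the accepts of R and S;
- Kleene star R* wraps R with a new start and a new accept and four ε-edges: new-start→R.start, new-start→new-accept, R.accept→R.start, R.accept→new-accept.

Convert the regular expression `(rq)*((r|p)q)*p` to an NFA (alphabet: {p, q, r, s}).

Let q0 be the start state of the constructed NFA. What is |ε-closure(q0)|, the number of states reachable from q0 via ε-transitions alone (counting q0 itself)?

Work bottom-up. For each fragment F, track |ε-closure(F.start)| and whether F's accept lies in that closure (i.e. whether F accepts ε). A single-symbol fragment has closure size 1 and does not accept ε.
  rq → same as the first factor's closure: |closure| = 1
  (rq)* → |closure| = 1 (new start) + 1 (body) + 1 (new accept) = 3
  r|p → |closure| = 1 + 1 + 1 = 3 (the new accept is not ε-reachable since no branch accepts ε)
  (r|p)q → |closure| equals the left operand's closure size = 3 (its accept is not ε-reachable, so the closure stops there)
  ((r|p)q)* → |closure| = 1 (new start) + 3 (body) + 1 (new accept) = 5
  (rq)*((r|p)q)*p → the left operand accepts ε, so the closure extends into the next operand (via the concat ε-link); |closure| = 3 + 5 + 1 = 9

9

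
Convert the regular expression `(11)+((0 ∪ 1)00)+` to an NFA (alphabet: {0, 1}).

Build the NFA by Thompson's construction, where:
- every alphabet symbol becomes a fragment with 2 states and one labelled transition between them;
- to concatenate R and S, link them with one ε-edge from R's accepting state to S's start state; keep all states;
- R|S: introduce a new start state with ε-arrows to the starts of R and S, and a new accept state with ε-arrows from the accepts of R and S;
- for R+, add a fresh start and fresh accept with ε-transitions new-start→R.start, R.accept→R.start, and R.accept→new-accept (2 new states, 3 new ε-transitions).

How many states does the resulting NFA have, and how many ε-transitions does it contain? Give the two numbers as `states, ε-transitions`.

18, 14

Per subexpression:
Each of the 6 symbol leaves contributes 2 states and 0 ε-transitions.
  11 = 4 states, 1 ε-transition
  (11)+ = 6 states, 4 ε-transitions
  0 ∪ 1 = 6 states, 4 ε-transitions
  (0 ∪ 1)00 = 10 states, 6 ε-transitions
  ((0 ∪ 1)00)+ = 12 states, 9 ε-transitions
  (11)+((0 ∪ 1)00)+ = 18 states, 14 ε-transitions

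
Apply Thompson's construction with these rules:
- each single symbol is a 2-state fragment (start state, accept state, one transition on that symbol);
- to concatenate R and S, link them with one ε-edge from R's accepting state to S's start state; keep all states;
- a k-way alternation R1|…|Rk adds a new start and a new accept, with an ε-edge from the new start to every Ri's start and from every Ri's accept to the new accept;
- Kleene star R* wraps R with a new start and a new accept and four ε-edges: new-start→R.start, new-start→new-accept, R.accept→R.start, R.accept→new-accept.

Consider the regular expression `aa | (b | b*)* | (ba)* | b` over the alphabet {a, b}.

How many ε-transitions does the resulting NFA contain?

By structural recursion:
Each of the 7 symbol leaves contributes 0 ε-transitions.
  aa — 1 ε-transition
  b* — 4 ε-transitions
  b | b* — 8 ε-transitions
  (b | b*)* — 12 ε-transitions
  ba — 1 ε-transition
  (ba)* — 5 ε-transitions
  aa | (b | b*)* | (ba)* | b — 26 ε-transitions

26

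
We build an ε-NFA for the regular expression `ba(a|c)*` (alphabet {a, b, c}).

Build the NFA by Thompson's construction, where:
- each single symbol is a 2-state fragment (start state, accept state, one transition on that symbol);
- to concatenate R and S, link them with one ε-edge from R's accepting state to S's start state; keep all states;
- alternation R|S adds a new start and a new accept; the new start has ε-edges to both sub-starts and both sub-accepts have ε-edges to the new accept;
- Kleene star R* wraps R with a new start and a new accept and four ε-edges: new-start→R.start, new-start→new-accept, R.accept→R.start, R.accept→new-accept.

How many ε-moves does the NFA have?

10

Bottom-up over the parse tree:
Each of the 4 symbol leaves contributes 0 ε-transitions.
  a|c : 4 ε-transitions
  (a|c)* : 8 ε-transitions
  ba(a|c)* : 10 ε-transitions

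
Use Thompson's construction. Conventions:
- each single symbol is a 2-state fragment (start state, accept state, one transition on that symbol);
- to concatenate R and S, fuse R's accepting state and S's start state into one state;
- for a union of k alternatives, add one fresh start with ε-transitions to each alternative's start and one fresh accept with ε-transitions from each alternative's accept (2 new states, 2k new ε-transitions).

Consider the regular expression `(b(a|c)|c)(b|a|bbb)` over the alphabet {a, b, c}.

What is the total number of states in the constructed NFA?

20

Bottom-up over the parse tree:
Each of the 9 symbol leaves contributes a 2-state fragment.
  a|c = 6 states
  b(a|c) = 7 states
  b(a|c)|c = 11 states
  bbb = 4 states
  b|a|bbb = 10 states
  (b(a|c)|c)(b|a|bbb) = 20 states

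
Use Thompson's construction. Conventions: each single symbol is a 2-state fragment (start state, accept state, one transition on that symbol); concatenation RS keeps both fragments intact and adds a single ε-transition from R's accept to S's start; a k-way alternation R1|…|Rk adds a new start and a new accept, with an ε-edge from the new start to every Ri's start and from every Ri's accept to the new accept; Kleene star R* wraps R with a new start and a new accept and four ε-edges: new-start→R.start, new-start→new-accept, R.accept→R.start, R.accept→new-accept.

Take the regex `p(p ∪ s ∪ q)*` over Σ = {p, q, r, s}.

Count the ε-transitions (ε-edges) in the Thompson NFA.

11

By structural recursion:
Each of the 4 symbol leaves contributes 0 ε-transitions.
  p ∪ s ∪ q : 6 ε-transitions
  (p ∪ s ∪ q)* : 10 ε-transitions
  p(p ∪ s ∪ q)* : 11 ε-transitions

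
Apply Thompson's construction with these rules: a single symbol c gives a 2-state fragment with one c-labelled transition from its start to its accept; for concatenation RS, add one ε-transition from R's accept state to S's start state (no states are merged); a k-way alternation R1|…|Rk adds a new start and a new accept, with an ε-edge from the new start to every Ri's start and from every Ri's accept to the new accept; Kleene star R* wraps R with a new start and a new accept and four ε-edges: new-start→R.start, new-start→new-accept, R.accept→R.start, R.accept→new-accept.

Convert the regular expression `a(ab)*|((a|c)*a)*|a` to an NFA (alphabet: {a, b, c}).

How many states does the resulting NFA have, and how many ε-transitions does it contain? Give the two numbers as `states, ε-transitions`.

Bottom-up over the parse tree:
Each of the 7 symbol leaves contributes 2 states and 0 ε-transitions.
  ab → 4 states, 1 ε-transition
  (ab)* → 6 states, 5 ε-transitions
  a(ab)* → 8 states, 6 ε-transitions
  a|c → 6 states, 4 ε-transitions
  (a|c)* → 8 states, 8 ε-transitions
  (a|c)*a → 10 states, 9 ε-transitions
  ((a|c)*a)* → 12 states, 13 ε-transitions
  a(ab)*|((a|c)*a)*|a → 24 states, 25 ε-transitions

24, 25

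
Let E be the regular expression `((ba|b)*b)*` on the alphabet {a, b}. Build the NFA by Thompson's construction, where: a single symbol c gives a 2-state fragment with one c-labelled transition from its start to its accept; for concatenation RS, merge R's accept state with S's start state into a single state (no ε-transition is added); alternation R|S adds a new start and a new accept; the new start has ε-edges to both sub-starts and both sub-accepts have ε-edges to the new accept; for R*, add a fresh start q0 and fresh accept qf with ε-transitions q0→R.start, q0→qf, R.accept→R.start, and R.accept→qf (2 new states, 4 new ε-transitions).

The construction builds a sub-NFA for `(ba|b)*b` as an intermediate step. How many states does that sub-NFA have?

10

Fragment for `(ba|b)*b`:
Each of the 4 symbol leaves contributes a 2-state fragment.
  ba — 3 states
  ba|b — 7 states
  (ba|b)* — 9 states
  (ba|b)*b — 10 states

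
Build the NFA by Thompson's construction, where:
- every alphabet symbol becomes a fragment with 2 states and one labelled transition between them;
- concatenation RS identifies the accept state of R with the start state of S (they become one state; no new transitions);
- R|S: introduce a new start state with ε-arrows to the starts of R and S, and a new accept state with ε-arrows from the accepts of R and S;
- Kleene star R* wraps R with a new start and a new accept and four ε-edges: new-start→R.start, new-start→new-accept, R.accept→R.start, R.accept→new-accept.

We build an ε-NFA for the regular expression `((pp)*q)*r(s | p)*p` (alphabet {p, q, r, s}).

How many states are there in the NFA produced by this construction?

By structural recursion:
Each of the 7 symbol leaves contributes a 2-state fragment.
  pp = 3 states
  (pp)* = 5 states
  (pp)*q = 6 states
  ((pp)*q)* = 8 states
  s | p = 6 states
  (s | p)* = 8 states
  ((pp)*q)*r(s | p)*p = 17 states

17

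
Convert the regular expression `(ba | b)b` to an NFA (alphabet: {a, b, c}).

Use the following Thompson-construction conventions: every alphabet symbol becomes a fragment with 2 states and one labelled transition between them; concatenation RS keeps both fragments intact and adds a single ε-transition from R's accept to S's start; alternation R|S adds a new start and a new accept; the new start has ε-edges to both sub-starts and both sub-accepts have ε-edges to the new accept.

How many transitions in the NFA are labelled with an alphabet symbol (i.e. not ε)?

4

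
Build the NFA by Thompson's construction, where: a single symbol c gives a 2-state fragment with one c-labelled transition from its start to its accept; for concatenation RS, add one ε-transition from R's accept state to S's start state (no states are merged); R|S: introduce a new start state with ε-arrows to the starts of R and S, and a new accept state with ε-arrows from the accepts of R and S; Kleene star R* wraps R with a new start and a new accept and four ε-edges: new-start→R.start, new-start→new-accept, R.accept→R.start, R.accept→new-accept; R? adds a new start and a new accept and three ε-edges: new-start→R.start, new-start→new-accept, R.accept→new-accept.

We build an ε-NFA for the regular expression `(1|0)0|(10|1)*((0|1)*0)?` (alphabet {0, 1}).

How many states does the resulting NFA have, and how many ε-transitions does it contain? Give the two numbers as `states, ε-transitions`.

Recursing over subexpressions:
Each of the 9 symbol leaves contributes 2 states and 0 ε-transitions.
  1|0 — 6 states, 4 ε-transitions
  (1|0)0 — 8 states, 5 ε-transitions
  10 — 4 states, 1 ε-transition
  10|1 — 8 states, 5 ε-transitions
  (10|1)* — 10 states, 9 ε-transitions
  0|1 — 6 states, 4 ε-transitions
  (0|1)* — 8 states, 8 ε-transitions
  (0|1)*0 — 10 states, 9 ε-transitions
  ((0|1)*0)? — 12 states, 12 ε-transitions
  (10|1)*((0|1)*0)? — 22 states, 22 ε-transitions
  (1|0)0|(10|1)*((0|1)*0)? — 32 states, 31 ε-transitions

32, 31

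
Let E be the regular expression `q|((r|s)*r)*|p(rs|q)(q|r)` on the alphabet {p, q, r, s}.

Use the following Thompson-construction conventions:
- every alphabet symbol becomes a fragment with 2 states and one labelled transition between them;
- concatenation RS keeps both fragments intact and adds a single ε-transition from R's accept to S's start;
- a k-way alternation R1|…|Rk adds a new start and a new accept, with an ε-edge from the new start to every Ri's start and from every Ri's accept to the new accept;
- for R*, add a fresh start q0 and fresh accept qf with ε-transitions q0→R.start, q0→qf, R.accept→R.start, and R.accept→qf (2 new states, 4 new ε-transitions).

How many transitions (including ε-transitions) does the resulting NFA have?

40

Building bottom-up:
Each of the 10 symbol leaves contributes 1 transition (1 symbol, 0 ε).
  r|s : 6 transitions (2 symbol, 4 ε)
  (r|s)* : 10 transitions (2 symbol, 8 ε)
  (r|s)*r : 12 transitions (3 symbol, 9 ε)
  ((r|s)*r)* : 16 transitions (3 symbol, 13 ε)
  rs : 3 transitions (2 symbol, 1 ε)
  rs|q : 8 transitions (3 symbol, 5 ε)
  q|r : 6 transitions (2 symbol, 4 ε)
  p(rs|q)(q|r) : 17 transitions (6 symbol, 11 ε)
  q|((r|s)*r)*|p(rs|q)(q|r) : 40 transitions (10 symbol, 30 ε)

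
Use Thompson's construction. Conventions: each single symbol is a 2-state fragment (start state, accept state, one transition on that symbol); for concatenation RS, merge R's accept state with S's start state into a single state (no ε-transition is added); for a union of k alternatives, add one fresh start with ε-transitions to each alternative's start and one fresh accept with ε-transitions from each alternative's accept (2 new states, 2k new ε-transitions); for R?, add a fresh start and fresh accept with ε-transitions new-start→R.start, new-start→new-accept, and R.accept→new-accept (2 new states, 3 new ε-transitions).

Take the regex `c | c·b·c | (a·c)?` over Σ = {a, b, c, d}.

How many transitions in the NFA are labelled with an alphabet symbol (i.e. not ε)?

By structural recursion:
Each of the 6 symbol leaves contributes exactly 1 symbol transition.
  c·b·c = 3 symbol transitions
  a·c = 2 symbol transitions
  (a·c)? = 2 symbol transitions
  c | c·b·c | (a·c)? = 6 symbol transitions

6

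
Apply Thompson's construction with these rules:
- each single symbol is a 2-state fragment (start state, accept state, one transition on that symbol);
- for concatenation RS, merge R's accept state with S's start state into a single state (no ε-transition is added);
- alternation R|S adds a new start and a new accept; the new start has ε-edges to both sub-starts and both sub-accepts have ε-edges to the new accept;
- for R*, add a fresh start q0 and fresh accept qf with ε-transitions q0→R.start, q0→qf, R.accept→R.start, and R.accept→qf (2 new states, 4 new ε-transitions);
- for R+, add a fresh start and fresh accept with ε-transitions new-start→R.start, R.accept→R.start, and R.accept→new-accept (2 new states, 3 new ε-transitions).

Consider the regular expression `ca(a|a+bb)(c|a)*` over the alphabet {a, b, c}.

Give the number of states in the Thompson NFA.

Per subexpression:
Each of the 8 symbol leaves contributes a 2-state fragment.
  a+ : 4 states
  a+bb : 6 states
  a|a+bb : 10 states
  c|a : 6 states
  (c|a)* : 8 states
  ca(a|a+bb)(c|a)* : 19 states

19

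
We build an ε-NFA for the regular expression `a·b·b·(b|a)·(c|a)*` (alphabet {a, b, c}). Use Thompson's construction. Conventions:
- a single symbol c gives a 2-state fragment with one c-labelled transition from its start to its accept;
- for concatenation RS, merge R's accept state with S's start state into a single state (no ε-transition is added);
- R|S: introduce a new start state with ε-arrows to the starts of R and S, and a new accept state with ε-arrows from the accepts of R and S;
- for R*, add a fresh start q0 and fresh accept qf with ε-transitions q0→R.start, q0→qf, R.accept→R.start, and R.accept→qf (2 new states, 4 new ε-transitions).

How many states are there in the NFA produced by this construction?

16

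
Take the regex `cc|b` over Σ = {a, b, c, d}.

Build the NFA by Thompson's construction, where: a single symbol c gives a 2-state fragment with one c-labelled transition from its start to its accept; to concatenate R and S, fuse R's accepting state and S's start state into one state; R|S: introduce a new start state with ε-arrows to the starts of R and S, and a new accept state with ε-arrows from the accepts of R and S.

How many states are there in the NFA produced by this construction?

By structural recursion:
Each of the 3 symbol leaves contributes a 2-state fragment.
  cc — 3 states
  cc|b — 7 states

7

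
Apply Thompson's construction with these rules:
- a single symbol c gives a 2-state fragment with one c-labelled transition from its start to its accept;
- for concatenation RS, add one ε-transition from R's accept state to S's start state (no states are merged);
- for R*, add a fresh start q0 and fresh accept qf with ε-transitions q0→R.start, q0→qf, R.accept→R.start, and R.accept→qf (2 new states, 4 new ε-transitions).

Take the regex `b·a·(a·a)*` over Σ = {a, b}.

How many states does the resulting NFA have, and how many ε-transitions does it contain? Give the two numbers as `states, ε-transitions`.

10, 7

Bottom-up over the parse tree:
Each of the 4 symbol leaves contributes 2 states and 0 ε-transitions.
  a·a = 4 states, 1 ε-transition
  (a·a)* = 6 states, 5 ε-transitions
  b·a·(a·a)* = 10 states, 7 ε-transitions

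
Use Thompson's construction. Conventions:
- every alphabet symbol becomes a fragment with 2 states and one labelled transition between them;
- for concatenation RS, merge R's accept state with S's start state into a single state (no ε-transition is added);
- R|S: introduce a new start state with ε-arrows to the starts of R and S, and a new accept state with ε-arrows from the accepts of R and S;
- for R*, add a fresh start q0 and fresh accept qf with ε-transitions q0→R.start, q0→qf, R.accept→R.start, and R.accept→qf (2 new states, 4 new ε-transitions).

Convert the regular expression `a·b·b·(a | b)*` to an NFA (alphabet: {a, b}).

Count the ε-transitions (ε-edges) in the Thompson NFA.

By structural recursion:
Each of the 5 symbol leaves contributes 0 ε-transitions.
  a | b = 4 ε-transitions
  (a | b)* = 8 ε-transitions
  a·b·b·(a | b)* = 8 ε-transitions

8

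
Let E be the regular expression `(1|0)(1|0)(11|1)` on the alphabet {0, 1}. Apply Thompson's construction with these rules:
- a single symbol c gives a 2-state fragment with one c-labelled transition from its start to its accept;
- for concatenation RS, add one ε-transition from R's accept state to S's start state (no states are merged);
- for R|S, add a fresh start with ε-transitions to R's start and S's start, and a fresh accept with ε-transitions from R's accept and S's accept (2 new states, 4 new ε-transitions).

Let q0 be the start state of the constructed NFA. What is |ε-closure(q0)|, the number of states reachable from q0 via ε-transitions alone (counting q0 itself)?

3

Work bottom-up. For each fragment F, track |ε-closure(F.start)| and whether F's accept lies in that closure (i.e. whether F accepts ε). A single-symbol fragment has closure size 1 and does not accept ε.
  1|0 — new start ε-reaches every alternative's start; none of them accept ε, so the new accept is not reached: |ε-closure| = 1 + 1 + 1 = 3
  1|0 — new start ε-reaches every alternative's start; none of them accept ε, so the new accept is not reached: |ε-closure| = 1 + 1 + 1 = 3
  11 — same as the first factor's closure: |ε-closure| = 1
  11|1 — new start ε-reaches every alternative's start; none of them accept ε, so the new accept is not reached: |ε-closure| = 1 + 1 + 1 = 3
  (1|0)(1|0)(11|1) — same as the first factor's closure: |ε-closure| = 3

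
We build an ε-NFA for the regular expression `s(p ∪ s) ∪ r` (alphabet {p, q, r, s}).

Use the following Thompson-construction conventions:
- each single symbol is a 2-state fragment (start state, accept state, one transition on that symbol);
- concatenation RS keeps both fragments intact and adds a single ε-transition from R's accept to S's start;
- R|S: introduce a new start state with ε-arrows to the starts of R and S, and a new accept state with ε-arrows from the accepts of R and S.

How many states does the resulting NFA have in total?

12

Building bottom-up:
Each of the 4 symbol leaves contributes a 2-state fragment.
  p ∪ s : 6 states
  s(p ∪ s) : 8 states
  s(p ∪ s) ∪ r : 12 states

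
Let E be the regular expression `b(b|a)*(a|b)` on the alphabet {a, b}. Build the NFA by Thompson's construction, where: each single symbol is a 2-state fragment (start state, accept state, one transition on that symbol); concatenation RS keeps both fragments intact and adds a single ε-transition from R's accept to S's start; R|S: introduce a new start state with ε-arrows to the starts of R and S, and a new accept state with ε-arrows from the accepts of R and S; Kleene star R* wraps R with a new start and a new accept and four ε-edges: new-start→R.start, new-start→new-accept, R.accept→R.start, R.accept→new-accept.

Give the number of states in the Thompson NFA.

Bottom-up over the parse tree:
Each of the 5 symbol leaves contributes a 2-state fragment.
  b|a → 6 states
  (b|a)* → 8 states
  a|b → 6 states
  b(b|a)*(a|b) → 16 states

16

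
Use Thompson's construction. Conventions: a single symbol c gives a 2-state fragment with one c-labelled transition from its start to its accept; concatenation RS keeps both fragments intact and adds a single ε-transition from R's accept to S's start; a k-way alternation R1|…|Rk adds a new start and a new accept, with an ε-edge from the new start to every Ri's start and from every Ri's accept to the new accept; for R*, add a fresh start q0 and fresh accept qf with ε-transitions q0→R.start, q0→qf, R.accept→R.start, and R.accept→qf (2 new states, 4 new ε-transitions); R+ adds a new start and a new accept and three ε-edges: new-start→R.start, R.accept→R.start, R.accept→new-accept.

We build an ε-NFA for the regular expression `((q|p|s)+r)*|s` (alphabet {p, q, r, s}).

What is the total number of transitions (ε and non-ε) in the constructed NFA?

Building bottom-up:
Each of the 5 symbol leaves contributes 1 transition (1 symbol, 0 ε).
  q|p|s : 9 transitions (3 symbol, 6 ε)
  (q|p|s)+ : 12 transitions (3 symbol, 9 ε)
  (q|p|s)+r : 14 transitions (4 symbol, 10 ε)
  ((q|p|s)+r)* : 18 transitions (4 symbol, 14 ε)
  ((q|p|s)+r)*|s : 23 transitions (5 symbol, 18 ε)

23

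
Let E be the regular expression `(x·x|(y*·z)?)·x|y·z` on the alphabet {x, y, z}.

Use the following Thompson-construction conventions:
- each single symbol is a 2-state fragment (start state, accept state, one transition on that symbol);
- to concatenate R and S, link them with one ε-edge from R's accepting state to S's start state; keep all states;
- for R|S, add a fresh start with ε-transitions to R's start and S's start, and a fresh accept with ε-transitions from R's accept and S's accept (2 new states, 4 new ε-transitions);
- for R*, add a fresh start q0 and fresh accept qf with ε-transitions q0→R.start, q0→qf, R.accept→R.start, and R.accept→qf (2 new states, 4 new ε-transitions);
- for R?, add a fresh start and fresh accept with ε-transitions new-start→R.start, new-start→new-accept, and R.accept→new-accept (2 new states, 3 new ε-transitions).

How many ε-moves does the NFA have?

19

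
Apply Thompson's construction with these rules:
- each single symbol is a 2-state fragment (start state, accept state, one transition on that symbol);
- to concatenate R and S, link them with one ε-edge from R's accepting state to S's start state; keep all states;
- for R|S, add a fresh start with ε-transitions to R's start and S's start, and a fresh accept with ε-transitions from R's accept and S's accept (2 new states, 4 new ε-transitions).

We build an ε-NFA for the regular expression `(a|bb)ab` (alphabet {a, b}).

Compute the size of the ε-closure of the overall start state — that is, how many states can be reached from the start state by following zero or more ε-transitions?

3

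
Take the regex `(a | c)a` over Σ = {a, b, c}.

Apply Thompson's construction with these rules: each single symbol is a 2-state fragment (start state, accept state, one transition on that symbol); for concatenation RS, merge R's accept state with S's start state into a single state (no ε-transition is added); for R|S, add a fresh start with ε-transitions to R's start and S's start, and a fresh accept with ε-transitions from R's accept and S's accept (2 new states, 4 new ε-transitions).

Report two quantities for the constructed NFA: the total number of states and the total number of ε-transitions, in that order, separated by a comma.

7, 4

Recursing over subexpressions:
Each of the 3 symbol leaves contributes 2 states and 0 ε-transitions.
  a | c : 6 states, 4 ε-transitions
  (a | c)a : 7 states, 4 ε-transitions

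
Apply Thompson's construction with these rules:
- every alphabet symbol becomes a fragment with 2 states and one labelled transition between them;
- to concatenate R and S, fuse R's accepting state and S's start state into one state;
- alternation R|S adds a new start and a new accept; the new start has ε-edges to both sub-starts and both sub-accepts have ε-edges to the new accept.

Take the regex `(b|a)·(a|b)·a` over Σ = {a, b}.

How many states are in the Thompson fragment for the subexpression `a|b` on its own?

6

Fragment for `a|b`:
Each of the 2 symbol leaves contributes a 2-state fragment.
  a|b → 6 states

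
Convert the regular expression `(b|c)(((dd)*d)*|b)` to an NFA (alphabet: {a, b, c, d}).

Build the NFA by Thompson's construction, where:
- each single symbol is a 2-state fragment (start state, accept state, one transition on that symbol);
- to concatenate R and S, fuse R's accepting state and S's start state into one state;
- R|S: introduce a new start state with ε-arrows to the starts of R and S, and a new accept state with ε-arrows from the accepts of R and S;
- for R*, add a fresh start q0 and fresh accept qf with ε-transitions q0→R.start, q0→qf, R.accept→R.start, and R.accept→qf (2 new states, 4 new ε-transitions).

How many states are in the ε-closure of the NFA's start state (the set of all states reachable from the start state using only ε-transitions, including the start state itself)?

3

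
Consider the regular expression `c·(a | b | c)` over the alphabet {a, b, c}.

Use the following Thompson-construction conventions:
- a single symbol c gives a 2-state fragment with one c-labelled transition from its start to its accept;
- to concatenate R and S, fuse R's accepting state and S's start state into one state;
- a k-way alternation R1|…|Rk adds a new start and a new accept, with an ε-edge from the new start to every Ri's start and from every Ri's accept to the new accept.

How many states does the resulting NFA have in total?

9

Per subexpression:
Each of the 4 symbol leaves contributes a 2-state fragment.
  a | b | c — 8 states
  c·(a | b | c) — 9 states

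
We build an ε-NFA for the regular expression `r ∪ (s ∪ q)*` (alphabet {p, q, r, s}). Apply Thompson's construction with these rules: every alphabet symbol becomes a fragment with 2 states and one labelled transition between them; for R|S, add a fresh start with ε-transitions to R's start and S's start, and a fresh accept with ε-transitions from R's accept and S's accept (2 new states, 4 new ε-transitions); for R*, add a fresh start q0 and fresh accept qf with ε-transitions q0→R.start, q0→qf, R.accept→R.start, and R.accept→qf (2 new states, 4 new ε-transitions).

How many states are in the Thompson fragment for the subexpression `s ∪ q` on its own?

6

Fragment for `s ∪ q`:
Each of the 2 symbol leaves contributes a 2-state fragment.
  s ∪ q : 6 states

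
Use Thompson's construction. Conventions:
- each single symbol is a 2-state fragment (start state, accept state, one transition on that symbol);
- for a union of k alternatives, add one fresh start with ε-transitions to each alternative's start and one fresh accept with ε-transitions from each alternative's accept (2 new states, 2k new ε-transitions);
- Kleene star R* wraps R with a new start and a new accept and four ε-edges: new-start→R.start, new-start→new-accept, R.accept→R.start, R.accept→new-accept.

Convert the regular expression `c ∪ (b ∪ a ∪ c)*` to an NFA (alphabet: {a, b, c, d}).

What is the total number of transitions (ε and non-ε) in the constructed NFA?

18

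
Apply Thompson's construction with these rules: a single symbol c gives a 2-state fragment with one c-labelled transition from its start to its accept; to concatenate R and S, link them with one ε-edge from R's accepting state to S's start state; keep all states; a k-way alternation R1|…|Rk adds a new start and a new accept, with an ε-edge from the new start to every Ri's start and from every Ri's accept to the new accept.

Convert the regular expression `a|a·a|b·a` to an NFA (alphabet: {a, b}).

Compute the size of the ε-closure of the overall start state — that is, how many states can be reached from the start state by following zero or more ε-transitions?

4

Work bottom-up. For each fragment F, track |ε-closure(F.start)| and whether F's accept lies in that closure (i.e. whether F accepts ε). A single-symbol fragment has closure size 1 and does not accept ε.
  a·a → C equals the left operand's closure size = 1 (its accept is not ε-reachable, so the closure stops there)
  b·a → same as the first factor's closure: C = 1
  a|a·a|b·a → new start ε-reaches every alternative's start; none of them accept ε, so the new accept is not reached: C = 1 + 1 + 1 + 1 = 4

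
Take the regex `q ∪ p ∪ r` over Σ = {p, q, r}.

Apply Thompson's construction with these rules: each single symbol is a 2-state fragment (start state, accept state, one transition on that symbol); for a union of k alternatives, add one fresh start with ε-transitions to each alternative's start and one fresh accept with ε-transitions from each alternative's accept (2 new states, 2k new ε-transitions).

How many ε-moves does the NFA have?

By structural recursion:
Each of the 3 symbol leaves contributes 0 ε-transitions.
  q ∪ p ∪ r — 6 ε-transitions

6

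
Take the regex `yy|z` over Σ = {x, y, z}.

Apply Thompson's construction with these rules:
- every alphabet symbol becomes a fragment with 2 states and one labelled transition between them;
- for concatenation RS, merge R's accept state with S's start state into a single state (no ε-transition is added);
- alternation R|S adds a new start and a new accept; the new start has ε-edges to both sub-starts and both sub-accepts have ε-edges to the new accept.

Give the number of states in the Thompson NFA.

Bottom-up over the parse tree:
Each of the 3 symbol leaves contributes a 2-state fragment.
  yy → 3 states
  yy|z → 7 states

7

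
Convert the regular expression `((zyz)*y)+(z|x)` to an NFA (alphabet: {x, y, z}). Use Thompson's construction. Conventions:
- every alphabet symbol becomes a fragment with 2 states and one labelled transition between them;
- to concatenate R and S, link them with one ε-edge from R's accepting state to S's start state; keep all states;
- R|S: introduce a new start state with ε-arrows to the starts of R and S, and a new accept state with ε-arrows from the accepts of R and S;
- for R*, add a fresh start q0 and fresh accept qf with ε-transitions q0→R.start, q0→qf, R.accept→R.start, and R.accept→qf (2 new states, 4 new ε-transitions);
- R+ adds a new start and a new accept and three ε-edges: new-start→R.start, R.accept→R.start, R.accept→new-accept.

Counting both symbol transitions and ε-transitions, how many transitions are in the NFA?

21

By structural recursion:
Each of the 6 symbol leaves contributes 1 transition (1 symbol, 0 ε).
  zyz — 5 transitions (3 symbol, 2 ε)
  (zyz)* — 9 transitions (3 symbol, 6 ε)
  (zyz)*y — 11 transitions (4 symbol, 7 ε)
  ((zyz)*y)+ — 14 transitions (4 symbol, 10 ε)
  z|x — 6 transitions (2 symbol, 4 ε)
  ((zyz)*y)+(z|x) — 21 transitions (6 symbol, 15 ε)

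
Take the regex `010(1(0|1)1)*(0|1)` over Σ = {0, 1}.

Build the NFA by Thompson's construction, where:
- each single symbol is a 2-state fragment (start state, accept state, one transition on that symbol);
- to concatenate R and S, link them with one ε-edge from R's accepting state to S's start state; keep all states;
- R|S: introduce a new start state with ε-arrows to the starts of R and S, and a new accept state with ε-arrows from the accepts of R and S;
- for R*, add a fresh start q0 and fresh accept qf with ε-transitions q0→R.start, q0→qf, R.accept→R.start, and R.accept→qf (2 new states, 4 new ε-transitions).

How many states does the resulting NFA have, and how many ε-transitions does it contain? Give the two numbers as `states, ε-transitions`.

24, 18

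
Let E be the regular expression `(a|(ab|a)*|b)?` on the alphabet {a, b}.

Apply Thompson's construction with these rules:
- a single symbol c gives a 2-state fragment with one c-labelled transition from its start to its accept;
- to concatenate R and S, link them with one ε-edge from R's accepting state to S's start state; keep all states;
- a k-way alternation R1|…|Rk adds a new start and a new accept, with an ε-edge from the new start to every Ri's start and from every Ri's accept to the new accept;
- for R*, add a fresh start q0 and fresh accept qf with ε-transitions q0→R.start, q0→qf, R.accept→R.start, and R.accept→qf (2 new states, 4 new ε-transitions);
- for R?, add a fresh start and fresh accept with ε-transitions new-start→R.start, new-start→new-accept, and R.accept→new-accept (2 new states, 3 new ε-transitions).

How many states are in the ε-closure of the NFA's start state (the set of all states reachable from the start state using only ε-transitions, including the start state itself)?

Let C(F) = |ε-closure(F.start)| within fragment F, and note whether F accepts ε. Symbol fragments have C = 1 and do not accept ε. Then:
  ab — |ε-closure| equals the left operand's closure size = 1 (its accept is not ε-reachable, so the closure stops there)
  ab|a — new start ε-reaches every alternative's start; none of them accept ε, so the new accept is not reached: |ε-closure| = 1 + 1 + 1 = 3
  (ab|a)* — the star's fresh start ε-reaches both the body's start and the fresh accept: |ε-closure| = 2 + 3 = 5
  a|(ab|a)*|b — new start ε-reaches every alternative's start; at least one alternative accepts ε, so the union's new accept is reached too: |ε-closure| = 1 + 1 + 5 + 1 + 1 = 9
  (a|(ab|a)*|b)? — new start has ε-edges to the inner start and to the new accept, so |ε-closure| = 2 + 9 = 11

11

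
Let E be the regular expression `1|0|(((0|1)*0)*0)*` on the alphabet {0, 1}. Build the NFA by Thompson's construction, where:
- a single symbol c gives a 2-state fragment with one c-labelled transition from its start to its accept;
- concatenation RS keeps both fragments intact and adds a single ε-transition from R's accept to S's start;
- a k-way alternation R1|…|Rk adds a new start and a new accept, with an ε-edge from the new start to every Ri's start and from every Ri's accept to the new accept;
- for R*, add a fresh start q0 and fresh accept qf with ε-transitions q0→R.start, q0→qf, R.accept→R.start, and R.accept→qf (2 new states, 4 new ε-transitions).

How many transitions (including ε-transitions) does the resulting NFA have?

30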